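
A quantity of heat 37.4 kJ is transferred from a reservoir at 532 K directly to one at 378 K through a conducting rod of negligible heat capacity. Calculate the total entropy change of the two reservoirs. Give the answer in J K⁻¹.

ΔS_total = 28.6 J/K

ΔS_hot = −Q/T_H = −37400/532 = -70.3 J/K and ΔS_cold = +Q/T_C = 37400/378 = 98.94 J/K.
ΔS_total = -70.3 + 98.94 = 28.6 J/K, positive as the second law requires.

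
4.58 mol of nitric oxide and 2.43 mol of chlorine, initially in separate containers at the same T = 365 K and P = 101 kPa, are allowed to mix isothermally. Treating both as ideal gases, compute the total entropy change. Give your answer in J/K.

Mole fractions: x_A = 4.58/7.01 = 0.653, x_B = 0.347.
ΔS_mix = −R(n_A ln x_A + n_B ln x_B) = −8.314 × (4.58 ln 0.653 + 2.43 ln 0.347) = 37.6 J/K.

ΔS_mix = 37.6 J/K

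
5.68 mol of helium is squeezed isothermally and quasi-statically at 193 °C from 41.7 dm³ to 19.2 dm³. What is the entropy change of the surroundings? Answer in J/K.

For an isothermal ideal gas ΔS_gas = nR ln(V₂/V₁) = 5.68 × 8.314 × ln(19.2/41.7) = -36.6 J/K.
The process is reversible, so ΔS_surr = −ΔS_gas = 36.6 J/K and ΔS_universe = 0.

ΔS_surr = 36.6 J/K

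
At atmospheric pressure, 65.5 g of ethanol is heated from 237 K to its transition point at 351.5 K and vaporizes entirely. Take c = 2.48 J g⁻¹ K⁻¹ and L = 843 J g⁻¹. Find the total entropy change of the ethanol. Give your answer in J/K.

Warming step: ΔS₁ = m c ln(T_tr/T_i) = 65.5 × 2.48 × ln(351.5/237) = 64.03 J/K.
Phase change: ΔS₂ = +mL/T_tr = 65.5 × 843 / 351.5 = 157.1 J/K.
ΔS_total = (64.03) + (157.1) = 221 J/K.

ΔS = 221 J/K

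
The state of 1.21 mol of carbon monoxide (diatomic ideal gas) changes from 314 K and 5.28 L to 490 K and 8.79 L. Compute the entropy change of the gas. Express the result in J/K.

Entropy is a state function: ΔS = nC_V ln(T₂/T₁) + nR ln(V₂/V₁), with C_V = 5R/2 = 20.79 J mol⁻¹ K⁻¹ for a diatomic ideal gas.
ΔS = 1.21 × [20.79 × ln(490/314) + 8.314 × ln(8.79/5.28)] = 16.3 J/K.

ΔS = 16.3 J/K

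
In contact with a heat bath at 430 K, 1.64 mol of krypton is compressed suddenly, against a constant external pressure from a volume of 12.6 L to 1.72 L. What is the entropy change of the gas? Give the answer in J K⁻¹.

Entropy is a state function, so ΔS_gas depends only on the end states.
For an isothermal ideal gas ΔS_gas = nR ln(V₂/V₁) = 1.64 × 8.314 × ln(1.72/12.6) = -27.2 J/K.

ΔS_gas = -27.2 J/K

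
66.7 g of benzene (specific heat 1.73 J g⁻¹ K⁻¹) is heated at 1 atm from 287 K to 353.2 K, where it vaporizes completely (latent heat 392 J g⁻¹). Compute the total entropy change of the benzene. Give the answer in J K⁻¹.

ΔS = 98 J/K

Warming step: ΔS₁ = m c ln(T_tr/T_i) = 66.7 × 1.73 × ln(353.2/287) = 23.95 J/K.
Phase change: ΔS₂ = +mL/T_tr = 66.7 × 392 / 353.2 = 74.03 J/K.
ΔS_total = (23.95) + (74.03) = 98 J/K.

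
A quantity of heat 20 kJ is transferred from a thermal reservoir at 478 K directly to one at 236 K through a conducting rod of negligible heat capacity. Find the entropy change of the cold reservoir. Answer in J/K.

The cold reservoir gains heat Q, so ΔS_cold = +Q/T_C = 20000/236 = 84.7 J/K.

ΔS_cold = 84.7 J/K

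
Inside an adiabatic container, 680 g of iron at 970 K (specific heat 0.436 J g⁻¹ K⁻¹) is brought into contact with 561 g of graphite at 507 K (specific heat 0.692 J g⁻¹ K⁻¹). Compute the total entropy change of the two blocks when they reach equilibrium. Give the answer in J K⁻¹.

Energy balance: T_f = (m₁c₁T₁ + m₂c₂T₂)/(m₁c₁ + m₂c₂) = 707.48 K.
ΔS₁ = m₁c₁ ln(T_f/T₁) = 296.48 × ln(707.48/970) = -93.56 J/K.
ΔS₂ = m₂c₂ ln(T_f/T₂) = 388.212 × ln(707.48/507) = 129.4 J/K.
ΔS_total = -93.56 + 129.4 = 35.8 J/K.

ΔS_total = 35.8 J/K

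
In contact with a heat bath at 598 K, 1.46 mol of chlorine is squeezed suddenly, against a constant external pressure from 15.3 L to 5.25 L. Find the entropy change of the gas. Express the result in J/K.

Entropy is a state function, so ΔS_gas depends only on the end states.
For an isothermal ideal gas ΔS_gas = nR ln(V₂/V₁) = 1.46 × 8.314 × ln(5.25/15.3) = -13 J/K.

ΔS_gas = -13 J/K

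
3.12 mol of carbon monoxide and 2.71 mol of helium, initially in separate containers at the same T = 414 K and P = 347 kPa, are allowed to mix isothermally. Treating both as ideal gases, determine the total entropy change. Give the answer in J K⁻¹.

ΔS_mix = 33.5 J/K

Mole fractions: x_A = 3.12/5.83 = 0.535, x_B = 0.465.
ΔS_mix = −R(n_A ln x_A + n_B ln x_B) = −8.314 × (3.12 ln 0.535 + 2.71 ln 0.465) = 33.5 J/K.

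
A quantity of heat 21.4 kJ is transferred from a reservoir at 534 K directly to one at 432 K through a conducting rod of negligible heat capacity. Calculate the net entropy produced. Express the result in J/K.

ΔS_total = 9.46 J/K

ΔS_hot = −Q/T_H = −21400/534 = -40.075 J/K and ΔS_cold = +Q/T_C = 21400/432 = 49.537 J/K.
ΔS_total = -40.075 + 49.537 = 9.46 J/K, positive as the second law requires.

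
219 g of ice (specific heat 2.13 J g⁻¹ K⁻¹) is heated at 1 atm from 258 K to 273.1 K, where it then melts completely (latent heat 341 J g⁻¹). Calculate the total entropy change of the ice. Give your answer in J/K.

Warming step: ΔS₁ = m c ln(T_tr/T_i) = 219 × 2.13 × ln(273.1/258) = 26.53 J/K.
Phase change: ΔS₂ = +mL/T_tr = 219 × 341 / 273.1 = 273.4 J/K.
ΔS_total = (26.53) + (273.4) = 300 J/K.

ΔS = 300 J/K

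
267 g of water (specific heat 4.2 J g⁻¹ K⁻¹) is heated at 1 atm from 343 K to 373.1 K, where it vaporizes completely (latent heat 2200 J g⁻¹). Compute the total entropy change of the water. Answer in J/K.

ΔS = 1670 J/K

Warming step: ΔS₁ = m c ln(T_tr/T_i) = 267 × 4.2 × ln(373.1/343) = 94.33 J/K.
Phase change: ΔS₂ = +mL/T_tr = 267 × 2200 / 373.1 = 1574 J/K.
ΔS_total = (94.33) + (1574) = 1670 J/K.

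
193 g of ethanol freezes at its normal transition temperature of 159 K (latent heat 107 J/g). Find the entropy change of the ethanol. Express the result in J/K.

Heat released by the substance: Q = −mL = −193 × 107 = −20651 J.
At constant T, ΔS = Q_rev/T = −20651 / 159 = -130 J/K.

ΔS = -130 J/K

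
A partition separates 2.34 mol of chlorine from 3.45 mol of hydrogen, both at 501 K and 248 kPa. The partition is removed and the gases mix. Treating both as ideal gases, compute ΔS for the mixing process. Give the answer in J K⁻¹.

Mole fractions: x_A = 2.34/5.79 = 0.404, x_B = 0.596.
ΔS_mix = −R(n_A ln x_A + n_B ln x_B) = −8.314 × (2.34 ln 0.404 + 3.45 ln 0.596) = 32.5 J/K.

ΔS_mix = 32.5 J/K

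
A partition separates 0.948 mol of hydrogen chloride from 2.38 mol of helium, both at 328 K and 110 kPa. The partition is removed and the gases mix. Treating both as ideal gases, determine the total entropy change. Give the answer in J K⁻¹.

ΔS_mix = 16.5 J/K

Mole fractions: x_A = 0.948/3.33 = 0.285, x_B = 0.715.
ΔS_mix = −R(n_A ln x_A + n_B ln x_B) = −8.314 × (0.948 ln 0.285 + 2.38 ln 0.715) = 16.5 J/K.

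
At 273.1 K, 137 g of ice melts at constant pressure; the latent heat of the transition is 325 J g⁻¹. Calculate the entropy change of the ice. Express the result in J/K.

Heat absorbed by the substance: Q = mL = 137 × 325 = 44525 J.
At constant T, ΔS = Q_rev/T = 44525 / 273.1 = 163 J/K.

ΔS = 163 J/K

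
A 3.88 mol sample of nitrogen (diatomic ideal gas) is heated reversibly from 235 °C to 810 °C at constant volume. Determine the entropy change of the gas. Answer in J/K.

In kelvin: T₁ = 508.15 K, T₂ = 1083.15 K. At constant volume, ΔS = nC_V ln(T₂/T₁) with C_V = 5R/2 = 20.79 J mol⁻¹ K⁻¹.
ΔS = 3.88 × 20.79 × ln(1083.15/508.15) = 61 J/K.

ΔS = 61 J/K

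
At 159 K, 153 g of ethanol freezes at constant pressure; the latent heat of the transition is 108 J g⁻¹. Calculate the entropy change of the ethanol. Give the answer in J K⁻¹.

Heat released by the substance: Q = −mL = −153 × 108 = −16524 J.
At constant T, ΔS = Q_rev/T = −16524 / 159 = -104 J/K.

ΔS = -104 J/K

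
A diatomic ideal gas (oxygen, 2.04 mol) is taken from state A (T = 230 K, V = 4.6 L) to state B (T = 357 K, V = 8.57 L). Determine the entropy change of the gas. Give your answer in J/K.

Entropy is a state function: ΔS = nC_V ln(T₂/T₁) + nR ln(V₂/V₁), with C_V = 5R/2 = 20.79 J mol⁻¹ K⁻¹ for a diatomic ideal gas.
ΔS = 2.04 × [20.79 × ln(357/230) + 8.314 × ln(8.57/4.6)] = 29.2 J/K.

ΔS = 29.2 J/K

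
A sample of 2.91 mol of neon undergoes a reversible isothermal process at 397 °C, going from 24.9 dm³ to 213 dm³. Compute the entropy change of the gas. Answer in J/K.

For an isothermal ideal gas ΔS_gas = nR ln(V₂/V₁) = 2.91 × 8.314 × ln(213/24.9) = 51.9 J/K.

ΔS_gas = 51.9 J/K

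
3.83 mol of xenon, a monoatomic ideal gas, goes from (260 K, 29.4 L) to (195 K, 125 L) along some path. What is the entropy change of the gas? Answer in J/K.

ΔS = 32.3 J/K

Entropy is a state function: ΔS = nC_V ln(T₂/T₁) + nR ln(V₂/V₁), with C_V = 3R/2 = 12.47 J mol⁻¹ K⁻¹ for a monoatomic ideal gas.
ΔS = 3.83 × [12.47 × ln(195/260) + 8.314 × ln(125/29.4)] = 32.3 J/K.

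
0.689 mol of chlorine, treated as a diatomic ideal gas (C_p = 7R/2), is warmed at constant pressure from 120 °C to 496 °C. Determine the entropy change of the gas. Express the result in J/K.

In kelvin: T₁ = 393.15 K, T₂ = 769.15 K. At constant pressure, ΔS = nC_p ln(T₂/T₁) with C_p = 7R/2 = 29.1 J mol⁻¹ K⁻¹.
ΔS = 0.689 × 29.1 × ln(769.15/393.15) = 13.5 J/K.

ΔS = 13.5 J/K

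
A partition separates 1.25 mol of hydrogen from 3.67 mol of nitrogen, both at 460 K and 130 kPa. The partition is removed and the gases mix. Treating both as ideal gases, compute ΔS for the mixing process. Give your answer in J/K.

Mole fractions: x_A = 1.25/4.92 = 0.254, x_B = 0.746.
ΔS_mix = −R(n_A ln x_A + n_B ln x_B) = −8.314 × (1.25 ln 0.254 + 3.67 ln 0.746) = 23.2 J/K.

ΔS_mix = 23.2 J/K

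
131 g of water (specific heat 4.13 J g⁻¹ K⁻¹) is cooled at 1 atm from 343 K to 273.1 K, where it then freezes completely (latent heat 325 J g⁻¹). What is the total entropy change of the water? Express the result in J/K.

ΔS = -279 J/K

Cooling step: ΔS₁ = m c ln(T_tr/T_i) = 131 × 4.13 × ln(273.1/343) = -123.3 J/K.
Phase change: ΔS₂ = −mL/T_tr = −131 × 325 / 273.1 = -155.9 J/K.
ΔS_total = (-123.3) + (-155.9) = -279 J/K.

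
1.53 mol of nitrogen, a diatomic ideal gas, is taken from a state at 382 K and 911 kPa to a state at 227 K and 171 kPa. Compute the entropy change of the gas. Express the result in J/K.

ΔS = nC_p ln(T₂/T₁) − nR ln(P₂/P₁), with C_p = 7R/2 = 29.1 J mol⁻¹ K⁻¹ for a diatomic ideal gas.
ΔS = 1.53 × [29.1 × ln(227/382) − 8.314 × ln(171/911)] = -1.89 J/K.

ΔS = -1.89 J/K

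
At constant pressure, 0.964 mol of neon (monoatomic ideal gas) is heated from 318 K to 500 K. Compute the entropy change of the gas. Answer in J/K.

At constant pressure, ΔS = nC_p ln(T₂/T₁) with C_p = 5R/2 = 20.79 J mol⁻¹ K⁻¹.
ΔS = 0.964 × 20.79 × ln(500/318) = 9.07 J/K.

ΔS = 9.07 J/K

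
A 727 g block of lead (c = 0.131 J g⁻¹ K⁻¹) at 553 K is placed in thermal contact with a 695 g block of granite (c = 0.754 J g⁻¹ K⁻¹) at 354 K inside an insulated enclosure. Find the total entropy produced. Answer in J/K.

ΔS_total = 8.87 J/K

Energy balance: T_f = (m₁c₁T₁ + m₂c₂T₂)/(m₁c₁ + m₂c₂) = 384.6 K.
ΔS₁ = m₁c₁ ln(T_f/T₁) = 95.237 × ln(384.6/553) = -34.58 J/K.
ΔS₂ = m₂c₂ ln(T_f/T₂) = 524.03 × ln(384.6/354) = 43.45 J/K.
ΔS_total = -34.58 + 43.45 = 8.87 J/K.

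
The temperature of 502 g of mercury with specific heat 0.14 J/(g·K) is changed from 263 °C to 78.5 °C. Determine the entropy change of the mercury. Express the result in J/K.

ΔS = -29.6 J/K

In kelvin: T₁ = 536.15 K, T₂ = 351.65 K. ΔS = ∫dQ_rev/T = m c ln(T₂/T₁) = 502 × 0.14 × ln(351.65/536.15) = -29.6 J/K.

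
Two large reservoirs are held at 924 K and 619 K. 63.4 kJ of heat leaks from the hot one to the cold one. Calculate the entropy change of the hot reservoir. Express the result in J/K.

The hot reservoir loses heat Q, so ΔS_hot = −Q/T_H = −63400/924 = -68.6 J/K.

ΔS_hot = -68.6 J/K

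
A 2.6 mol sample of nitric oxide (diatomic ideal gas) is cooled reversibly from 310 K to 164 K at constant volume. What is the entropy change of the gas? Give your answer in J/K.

At constant volume, ΔS = nC_V ln(T₂/T₁) with C_V = 5R/2 = 20.79 J mol⁻¹ K⁻¹.
ΔS = 2.6 × 20.79 × ln(164/310) = -34.4 J/K.

ΔS = -34.4 J/K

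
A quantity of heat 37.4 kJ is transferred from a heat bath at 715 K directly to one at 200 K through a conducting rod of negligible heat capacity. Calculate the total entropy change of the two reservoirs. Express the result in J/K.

ΔS_hot = −Q/T_H = −37400/715 = -52.31 J/K and ΔS_cold = +Q/T_C = 37400/200 = 187 J/K.
ΔS_total = -52.31 + 187 = 135 J/K, positive as the second law requires.

ΔS_total = 135 J/K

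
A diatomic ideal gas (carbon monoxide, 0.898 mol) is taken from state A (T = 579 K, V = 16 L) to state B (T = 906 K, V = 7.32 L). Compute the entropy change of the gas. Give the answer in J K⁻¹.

Entropy is a state function: ΔS = nC_V ln(T₂/T₁) + nR ln(V₂/V₁), with C_V = 5R/2 = 20.79 J mol⁻¹ K⁻¹ for a diatomic ideal gas.
ΔS = 0.898 × [20.79 × ln(906/579) + 8.314 × ln(7.32/16)] = 2.52 J/K.

ΔS = 2.52 J/K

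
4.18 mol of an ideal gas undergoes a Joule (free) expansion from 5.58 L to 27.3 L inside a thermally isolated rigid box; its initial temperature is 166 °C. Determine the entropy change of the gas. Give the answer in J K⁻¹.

No heat is exchanged and no work is done, so the ideal-gas temperature stays constant.
Entropy is a state function; using a reversible isothermal path, ΔS_gas = nR ln(V₂/V₁) = 4.18 × 8.314 × ln(27.3/5.58) = 55.2 J/K.

ΔS_gas = 55.2 J/K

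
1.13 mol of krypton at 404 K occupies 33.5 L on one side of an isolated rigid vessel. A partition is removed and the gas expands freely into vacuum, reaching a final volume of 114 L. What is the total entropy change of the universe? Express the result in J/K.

No heat is exchanged and no work is done, so the ideal-gas temperature stays constant.
Entropy is a state function; using a reversible isothermal path, ΔS_gas = nR ln(V₂/V₁) = 1.13 × 8.314 × ln(114/33.5) = 11.5 J/K.
The insulated surroundings exchange no heat, so ΔS_surr = 0 and ΔS_universe = ΔS_gas.

ΔS_universe = 11.5 J/K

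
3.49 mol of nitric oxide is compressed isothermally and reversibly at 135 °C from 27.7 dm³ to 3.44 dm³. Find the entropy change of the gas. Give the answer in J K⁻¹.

ΔS_gas = -60.5 J/K

For an isothermal ideal gas ΔS_gas = nR ln(V₂/V₁) = 3.49 × 8.314 × ln(3.44/27.7) = -60.5 J/K.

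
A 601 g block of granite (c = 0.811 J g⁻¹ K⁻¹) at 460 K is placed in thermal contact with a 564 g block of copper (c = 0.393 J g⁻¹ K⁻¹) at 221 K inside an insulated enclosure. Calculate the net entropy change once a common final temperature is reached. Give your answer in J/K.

Energy balance: T_f = (m₁c₁T₁ + m₂c₂T₂)/(m₁c₁ + m₂c₂) = 385.29 K.
ΔS₁ = m₁c₁ ln(T_f/T₁) = 487.411 × ln(385.29/460) = -86.39 J/K.
ΔS₂ = m₂c₂ ln(T_f/T₂) = 221.652 × ln(385.29/221) = 123.2 J/K.
ΔS_total = -86.39 + 123.2 = 36.8 J/K.

ΔS_total = 36.8 J/K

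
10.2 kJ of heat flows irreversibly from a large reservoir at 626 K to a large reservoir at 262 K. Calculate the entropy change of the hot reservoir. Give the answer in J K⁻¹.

The hot reservoir loses heat Q, so ΔS_hot = −Q/T_H = −10200/626 = -16.3 J/K.

ΔS_hot = -16.3 J/K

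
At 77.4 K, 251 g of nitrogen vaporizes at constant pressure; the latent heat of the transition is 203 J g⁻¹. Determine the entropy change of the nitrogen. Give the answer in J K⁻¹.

ΔS = 658 J/K

Heat absorbed by the substance: Q = mL = 251 × 203 = 50953 J.
At constant T, ΔS = Q_rev/T = 50953 / 77.4 = 658 J/K.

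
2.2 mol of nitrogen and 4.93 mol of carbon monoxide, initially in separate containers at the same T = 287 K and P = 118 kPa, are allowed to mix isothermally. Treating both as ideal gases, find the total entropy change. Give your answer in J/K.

ΔS_mix = 36.6 J/K

Mole fractions: x_A = 2.2/7.13 = 0.309, x_B = 0.691.
ΔS_mix = −R(n_A ln x_A + n_B ln x_B) = −8.314 × (2.2 ln 0.309 + 4.93 ln 0.691) = 36.6 J/K.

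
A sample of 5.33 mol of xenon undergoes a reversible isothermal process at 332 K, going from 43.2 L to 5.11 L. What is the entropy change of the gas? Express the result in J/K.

ΔS_gas = -94.6 J/K

For an isothermal ideal gas ΔS_gas = nR ln(V₂/V₁) = 5.33 × 8.314 × ln(5.11/43.2) = -94.6 J/K.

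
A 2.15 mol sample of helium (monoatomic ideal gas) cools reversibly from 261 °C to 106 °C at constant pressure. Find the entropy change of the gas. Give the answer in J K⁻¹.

ΔS = -15.3 J/K

In kelvin: T₁ = 534.15 K, T₂ = 379.15 K. At constant pressure, ΔS = nC_p ln(T₂/T₁) with C_p = 5R/2 = 20.79 J mol⁻¹ K⁻¹.
ΔS = 2.15 × 20.79 × ln(379.15/534.15) = -15.3 J/K.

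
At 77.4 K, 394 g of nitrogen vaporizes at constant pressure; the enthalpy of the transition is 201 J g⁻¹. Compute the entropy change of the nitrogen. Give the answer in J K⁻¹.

Heat absorbed by the substance: Q = mL = 394 × 201 = 79194 J.
At constant T, ΔS = Q_rev/T = 79194 / 77.4 = 1020 J/K.

ΔS = 1020 J/K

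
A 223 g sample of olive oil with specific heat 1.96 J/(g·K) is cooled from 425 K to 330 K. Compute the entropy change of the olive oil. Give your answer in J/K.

ΔS = -111 J/K

ΔS = ∫dQ_rev/T = m c ln(T₂/T₁) = 223 × 1.96 × ln(330/425) = -111 J/K.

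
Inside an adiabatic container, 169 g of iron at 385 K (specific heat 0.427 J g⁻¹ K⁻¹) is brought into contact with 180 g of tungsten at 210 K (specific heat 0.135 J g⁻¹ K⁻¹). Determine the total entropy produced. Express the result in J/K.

Energy balance: T_f = (m₁c₁T₁ + m₂c₂T₂)/(m₁c₁ + m₂c₂) = 340.92 K.
ΔS₁ = m₁c₁ ln(T_f/T₁) = 72.163 × ln(340.92/385) = -8.7756 J/K.
ΔS₂ = m₂c₂ ln(T_f/T₂) = 24.3 × ln(340.92/210) = 11.774 J/K.
ΔS_total = -8.7756 + 11.774 = 3 J/K.

ΔS_total = 3 J/K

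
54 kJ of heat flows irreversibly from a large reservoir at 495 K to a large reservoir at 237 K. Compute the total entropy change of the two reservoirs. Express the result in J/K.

ΔS_hot = −Q/T_H = −54000/495 = -109.1 J/K and ΔS_cold = +Q/T_C = 54000/237 = 227.8 J/K.
ΔS_total = -109.1 + 227.8 = 119 J/K, positive as the second law requires.

ΔS_total = 119 J/K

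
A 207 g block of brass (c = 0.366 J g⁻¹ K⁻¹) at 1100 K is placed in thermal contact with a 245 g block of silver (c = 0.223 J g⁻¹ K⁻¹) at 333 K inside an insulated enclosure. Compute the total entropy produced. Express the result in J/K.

Energy balance: T_f = (m₁c₁T₁ + m₂c₂T₂)/(m₁c₁ + m₂c₂) = 778.63 K.
ΔS₁ = m₁c₁ ln(T_f/T₁) = 75.762 × ln(778.63/1100) = -26.18 J/K.
ΔS₂ = m₂c₂ ln(T_f/T₂) = 54.635 × ln(778.63/333) = 46.41 J/K.
ΔS_total = -26.18 + 46.41 = 20.2 J/K.

ΔS_total = 20.2 J/K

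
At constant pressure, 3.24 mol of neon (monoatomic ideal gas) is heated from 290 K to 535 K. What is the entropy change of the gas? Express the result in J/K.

ΔS = 41.2 J/K

At constant pressure, ΔS = nC_p ln(T₂/T₁) with C_p = 5R/2 = 20.79 J mol⁻¹ K⁻¹.
ΔS = 3.24 × 20.79 × ln(535/290) = 41.2 J/K.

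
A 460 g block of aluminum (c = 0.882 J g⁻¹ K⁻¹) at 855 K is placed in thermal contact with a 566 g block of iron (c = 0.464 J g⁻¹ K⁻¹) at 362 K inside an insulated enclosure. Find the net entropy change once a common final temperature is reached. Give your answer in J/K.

Energy balance: T_f = (m₁c₁T₁ + m₂c₂T₂)/(m₁c₁ + m₂c₂) = 661.28 K.
ΔS₁ = m₁c₁ ln(T_f/T₁) = 405.72 × ln(661.28/855) = -104.2 J/K.
ΔS₂ = m₂c₂ ln(T_f/T₂) = 262.624 × ln(661.28/362) = 158.2 J/K.
ΔS_total = -104.2 + 158.2 = 54 J/K.

ΔS_total = 54 J/K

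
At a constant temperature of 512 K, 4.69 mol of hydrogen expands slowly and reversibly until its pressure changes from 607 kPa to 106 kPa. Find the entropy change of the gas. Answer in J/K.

ΔS_gas = 68 J/K

For an isothermal ideal gas ΔS_gas = nR ln(P₁/P₂) = 4.69 × 8.314 × ln(607/106) = 68 J/K.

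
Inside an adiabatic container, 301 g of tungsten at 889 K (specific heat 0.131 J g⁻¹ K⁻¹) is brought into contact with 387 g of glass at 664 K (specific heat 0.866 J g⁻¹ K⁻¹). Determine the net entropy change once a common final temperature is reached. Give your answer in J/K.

Energy balance: T_f = (m₁c₁T₁ + m₂c₂T₂)/(m₁c₁ + m₂c₂) = 687.69 K.
ΔS₁ = m₁c₁ ln(T_f/T₁) = 39.431 × ln(687.69/889) = -10.125 J/K.
ΔS₂ = m₂c₂ ln(T_f/T₂) = 335.142 × ln(687.69/664) = 11.747 J/K.
ΔS_total = -10.125 + 11.747 = 1.62 J/K.

ΔS_total = 1.62 J/K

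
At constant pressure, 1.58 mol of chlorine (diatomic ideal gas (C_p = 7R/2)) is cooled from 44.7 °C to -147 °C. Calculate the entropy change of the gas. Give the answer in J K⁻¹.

ΔS = -42.5 J/K

In kelvin: T₁ = 317.85 K, T₂ = 126.15 K. At constant pressure, ΔS = nC_p ln(T₂/T₁) with C_p = 7R/2 = 29.1 J mol⁻¹ K⁻¹.
ΔS = 1.58 × 29.1 × ln(126.15/317.85) = -42.5 J/K.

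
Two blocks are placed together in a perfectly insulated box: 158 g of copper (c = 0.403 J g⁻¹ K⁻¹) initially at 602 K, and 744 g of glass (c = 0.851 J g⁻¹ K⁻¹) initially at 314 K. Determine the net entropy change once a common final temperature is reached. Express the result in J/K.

ΔS_total = 14.6 J/K

Energy balance: T_f = (m₁c₁T₁ + m₂c₂T₂)/(m₁c₁ + m₂c₂) = 340.32 K.
ΔS₁ = m₁c₁ ln(T_f/T₁) = 63.674 × ln(340.32/602) = -36.32 J/K.
ΔS₂ = m₂c₂ ln(T_f/T₂) = 633.144 × ln(340.32/314) = 50.96 J/K.
ΔS_total = -36.32 + 50.96 = 14.6 J/K.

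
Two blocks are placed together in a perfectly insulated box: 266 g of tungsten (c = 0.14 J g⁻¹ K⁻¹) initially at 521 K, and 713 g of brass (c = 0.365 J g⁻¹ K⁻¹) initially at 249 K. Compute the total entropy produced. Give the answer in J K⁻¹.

ΔS_total = 10.6 J/K

Energy balance: T_f = (m₁c₁T₁ + m₂c₂T₂)/(m₁c₁ + m₂c₂) = 283.05 K.
ΔS₁ = m₁c₁ ln(T_f/T₁) = 37.24 × ln(283.05/521) = -22.72 J/K.
ΔS₂ = m₂c₂ ln(T_f/T₂) = 260.245 × ln(283.05/249) = 33.36 J/K.
ΔS_total = -22.72 + 33.36 = 10.6 J/K.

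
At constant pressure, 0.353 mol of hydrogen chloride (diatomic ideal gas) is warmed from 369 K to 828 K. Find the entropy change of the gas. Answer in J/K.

ΔS = 8.3 J/K

At constant pressure, ΔS = nC_p ln(T₂/T₁) with C_p = 7R/2 = 29.1 J mol⁻¹ K⁻¹.
ΔS = 0.353 × 29.1 × ln(828/369) = 8.3 J/K.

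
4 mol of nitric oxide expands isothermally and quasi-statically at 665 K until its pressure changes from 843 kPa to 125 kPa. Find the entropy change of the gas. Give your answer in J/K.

ΔS_gas = 63.5 J/K

For an isothermal ideal gas ΔS_gas = nR ln(P₁/P₂) = 4 × 8.314 × ln(843/125) = 63.5 J/K.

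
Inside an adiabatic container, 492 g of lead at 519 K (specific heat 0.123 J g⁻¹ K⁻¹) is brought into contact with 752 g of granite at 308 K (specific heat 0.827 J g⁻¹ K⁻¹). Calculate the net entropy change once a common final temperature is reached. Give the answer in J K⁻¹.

ΔS_total = 8.67 J/K

Energy balance: T_f = (m₁c₁T₁ + m₂c₂T₂)/(m₁c₁ + m₂c₂) = 326.71 K.
ΔS₁ = m₁c₁ ln(T_f/T₁) = 60.516 × ln(326.71/519) = -28.01 J/K.
ΔS₂ = m₂c₂ ln(T_f/T₂) = 621.904 × ln(326.71/308) = 36.68 J/K.
ΔS_total = -28.01 + 36.68 = 8.67 J/K.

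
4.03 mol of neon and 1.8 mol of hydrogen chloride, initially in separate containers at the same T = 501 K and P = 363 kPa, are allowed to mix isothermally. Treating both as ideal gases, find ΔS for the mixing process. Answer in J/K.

Mole fractions: x_A = 4.03/5.83 = 0.691, x_B = 0.309.
ΔS_mix = −R(n_A ln x_A + n_B ln x_B) = −8.314 × (4.03 ln 0.691 + 1.8 ln 0.309) = 30 J/K.

ΔS_mix = 30 J/K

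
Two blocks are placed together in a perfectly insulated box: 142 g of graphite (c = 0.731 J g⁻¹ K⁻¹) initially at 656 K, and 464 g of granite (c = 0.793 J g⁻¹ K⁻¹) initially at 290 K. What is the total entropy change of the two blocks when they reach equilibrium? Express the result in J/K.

ΔS_total = 30.9 J/K

Energy balance: T_f = (m₁c₁T₁ + m₂c₂T₂)/(m₁c₁ + m₂c₂) = 370.53 K.
ΔS₁ = m₁c₁ ln(T_f/T₁) = 103.802 × ln(370.53/656) = -59.29 J/K.
ΔS₂ = m₂c₂ ln(T_f/T₂) = 367.952 × ln(370.53/290) = 90.17 J/K.
ΔS_total = -59.29 + 90.17 = 30.9 J/K.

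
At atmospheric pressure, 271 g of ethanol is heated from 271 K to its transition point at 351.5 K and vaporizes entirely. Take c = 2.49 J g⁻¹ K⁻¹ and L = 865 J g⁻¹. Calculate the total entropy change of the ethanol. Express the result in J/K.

Warming step: ΔS₁ = m c ln(T_tr/T_i) = 271 × 2.49 × ln(351.5/271) = 175.5 J/K.
Phase change: ΔS₂ = +mL/T_tr = 271 × 865 / 351.5 = 666.9 J/K.
ΔS_total = (175.5) + (666.9) = 842 J/K.

ΔS = 842 J/K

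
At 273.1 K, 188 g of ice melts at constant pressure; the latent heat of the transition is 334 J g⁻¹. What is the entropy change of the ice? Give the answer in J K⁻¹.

ΔS = 230 J/K

Heat absorbed by the substance: Q = mL = 188 × 334 = 62792 J.
At constant T, ΔS = Q_rev/T = 62792 / 273.1 = 230 J/K.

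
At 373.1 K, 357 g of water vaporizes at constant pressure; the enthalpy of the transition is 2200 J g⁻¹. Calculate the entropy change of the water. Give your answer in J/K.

ΔS = 2110 J/K

Heat absorbed by the substance: Q = mL = 357 × 2200 = 785400 J.
At constant T, ΔS = Q_rev/T = 785400 / 373.1 = 2110 J/K.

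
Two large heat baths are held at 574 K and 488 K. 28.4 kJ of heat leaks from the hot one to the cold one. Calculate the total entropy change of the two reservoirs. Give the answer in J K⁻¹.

ΔS_hot = −Q/T_H = −28400/574 = -49.48 J/K and ΔS_cold = +Q/T_C = 28400/488 = 58.2 J/K.
ΔS_total = -49.48 + 58.2 = 8.72 J/K, positive as the second law requires.

ΔS_total = 8.72 J/K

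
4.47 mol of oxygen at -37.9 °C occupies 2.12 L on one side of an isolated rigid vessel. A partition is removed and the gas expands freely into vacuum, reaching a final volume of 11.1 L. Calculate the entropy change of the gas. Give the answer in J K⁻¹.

ΔS_gas = 61.5 J/K

No heat is exchanged and no work is done, so the ideal-gas temperature stays constant.
Entropy is a state function; using a reversible isothermal path, ΔS_gas = nR ln(V₂/V₁) = 4.47 × 8.314 × ln(11.1/2.12) = 61.5 J/K.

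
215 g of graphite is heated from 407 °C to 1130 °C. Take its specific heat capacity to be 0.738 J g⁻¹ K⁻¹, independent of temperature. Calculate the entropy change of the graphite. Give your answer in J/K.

In kelvin: T₁ = 680.15 K, T₂ = 1403.15 K. ΔS = ∫dQ_rev/T = m c ln(T₂/T₁) = 215 × 0.738 × ln(1403.15/680.15) = 115 J/K.

ΔS = 115 J/K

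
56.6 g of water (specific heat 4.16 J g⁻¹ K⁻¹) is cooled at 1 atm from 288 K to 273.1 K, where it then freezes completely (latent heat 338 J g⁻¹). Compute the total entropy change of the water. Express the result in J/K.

Cooling step: ΔS₁ = m c ln(T_tr/T_i) = 56.6 × 4.16 × ln(273.1/288) = -12.51 J/K.
Phase change: ΔS₂ = −mL/T_tr = −56.6 × 338 / 273.1 = -70.05 J/K.
ΔS_total = (-12.51) + (-70.05) = -82.6 J/K.

ΔS = -82.6 J/K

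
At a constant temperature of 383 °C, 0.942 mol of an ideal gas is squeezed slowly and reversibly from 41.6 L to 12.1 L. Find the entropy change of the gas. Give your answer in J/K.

For an isothermal ideal gas ΔS_gas = nR ln(V₂/V₁) = 0.942 × 8.314 × ln(12.1/41.6) = -9.67 J/K.

ΔS_gas = -9.67 J/K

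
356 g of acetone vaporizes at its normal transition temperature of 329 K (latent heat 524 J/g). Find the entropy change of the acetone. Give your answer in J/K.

ΔS = 567 J/K

Heat absorbed by the substance: Q = mL = 356 × 524 = 186544 J.
At constant T, ΔS = Q_rev/T = 186544 / 329 = 567 J/K.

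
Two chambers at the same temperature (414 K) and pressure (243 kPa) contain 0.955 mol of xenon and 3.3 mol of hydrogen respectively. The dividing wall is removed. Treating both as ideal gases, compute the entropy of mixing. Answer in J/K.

ΔS_mix = 18.8 J/K

Mole fractions: x_A = 0.955/4.25 = 0.224, x_B = 0.776.
ΔS_mix = −R(n_A ln x_A + n_B ln x_B) = −8.314 × (0.955 ln 0.224 + 3.3 ln 0.776) = 18.8 J/K.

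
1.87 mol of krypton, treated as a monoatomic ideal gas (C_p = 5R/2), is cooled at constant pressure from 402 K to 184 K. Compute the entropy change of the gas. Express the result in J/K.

ΔS = -30.4 J/K

At constant pressure, ΔS = nC_p ln(T₂/T₁) with C_p = 5R/2 = 20.79 J mol⁻¹ K⁻¹.
ΔS = 1.87 × 20.79 × ln(184/402) = -30.4 J/K.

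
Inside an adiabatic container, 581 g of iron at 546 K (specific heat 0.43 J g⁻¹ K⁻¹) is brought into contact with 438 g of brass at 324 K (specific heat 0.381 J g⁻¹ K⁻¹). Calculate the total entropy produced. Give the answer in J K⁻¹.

Energy balance: T_f = (m₁c₁T₁ + m₂c₂T₂)/(m₁c₁ + m₂c₂) = 457.1 K.
ΔS₁ = m₁c₁ ln(T_f/T₁) = 249.83 × ln(457.1/546) = -44.4 J/K.
ΔS₂ = m₂c₂ ln(T_f/T₂) = 166.878 × ln(457.1/324) = 57.43 J/K.
ΔS_total = -44.4 + 57.43 = 13 J/K.

ΔS_total = 13 J/K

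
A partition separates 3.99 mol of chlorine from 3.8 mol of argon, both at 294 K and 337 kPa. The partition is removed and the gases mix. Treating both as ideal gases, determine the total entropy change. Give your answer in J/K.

ΔS_mix = 44.9 J/K

Mole fractions: x_A = 3.99/7.79 = 0.512, x_B = 0.488.
ΔS_mix = −R(n_A ln x_A + n_B ln x_B) = −8.314 × (3.99 ln 0.512 + 3.8 ln 0.488) = 44.9 J/K.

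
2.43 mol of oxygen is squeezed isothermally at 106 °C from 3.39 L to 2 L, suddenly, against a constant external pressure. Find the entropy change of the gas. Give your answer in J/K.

Entropy is a state function, so ΔS_gas depends only on the end states.
For an isothermal ideal gas ΔS_gas = nR ln(V₂/V₁) = 2.43 × 8.314 × ln(2/3.39) = -10.7 J/K.

ΔS_gas = -10.7 J/K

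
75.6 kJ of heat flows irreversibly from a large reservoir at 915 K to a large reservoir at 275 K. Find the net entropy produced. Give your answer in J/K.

ΔS_hot = −Q/T_H = −75600/915 = -82.62 J/K and ΔS_cold = +Q/T_C = 75600/275 = 274.9 J/K.
ΔS_total = -82.62 + 274.9 = 192 J/K, positive as the second law requires.

ΔS_total = 192 J/K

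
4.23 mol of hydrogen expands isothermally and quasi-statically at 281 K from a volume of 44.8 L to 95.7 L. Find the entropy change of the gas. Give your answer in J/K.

ΔS_gas = 26.7 J/K

For an isothermal ideal gas ΔS_gas = nR ln(V₂/V₁) = 4.23 × 8.314 × ln(95.7/44.8) = 26.7 J/K.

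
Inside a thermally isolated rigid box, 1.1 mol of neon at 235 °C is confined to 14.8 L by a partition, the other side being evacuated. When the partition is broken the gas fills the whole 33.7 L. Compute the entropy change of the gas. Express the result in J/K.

ΔS_gas = 7.53 J/K

For an ideal gas in free expansion Q = 0 and W = 0, so T is unchanged.
Entropy is a state function; using a reversible isothermal path, ΔS_gas = nR ln(V₂/V₁) = 1.1 × 8.314 × ln(33.7/14.8) = 7.53 J/K.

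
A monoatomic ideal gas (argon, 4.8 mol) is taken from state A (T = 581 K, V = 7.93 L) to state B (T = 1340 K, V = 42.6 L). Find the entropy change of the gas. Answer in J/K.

Entropy is a state function: ΔS = nC_V ln(T₂/T₁) + nR ln(V₂/V₁), with C_V = 3R/2 = 12.47 J mol⁻¹ K⁻¹ for a monoatomic ideal gas.
ΔS = 4.8 × [12.47 × ln(1340/581) + 8.314 × ln(42.6/7.93)] = 117 J/K.

ΔS = 117 J/K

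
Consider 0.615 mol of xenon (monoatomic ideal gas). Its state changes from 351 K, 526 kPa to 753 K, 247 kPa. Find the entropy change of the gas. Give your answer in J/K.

ΔS = nC_p ln(T₂/T₁) − nR ln(P₂/P₁), with C_p = 5R/2 = 20.79 J mol⁻¹ K⁻¹ for a monoatomic ideal gas.
ΔS = 0.615 × [20.79 × ln(753/351) − 8.314 × ln(247/526)] = 13.6 J/K.

ΔS = 13.6 J/K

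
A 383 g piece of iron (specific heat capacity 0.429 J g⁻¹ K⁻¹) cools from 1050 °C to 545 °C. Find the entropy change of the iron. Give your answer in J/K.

ΔS = -79 J/K

In kelvin: T₁ = 1323.15 K, T₂ = 818.15 K. ΔS = ∫dQ_rev/T = m c ln(T₂/T₁) = 383 × 0.429 × ln(818.15/1323.15) = -79 J/K.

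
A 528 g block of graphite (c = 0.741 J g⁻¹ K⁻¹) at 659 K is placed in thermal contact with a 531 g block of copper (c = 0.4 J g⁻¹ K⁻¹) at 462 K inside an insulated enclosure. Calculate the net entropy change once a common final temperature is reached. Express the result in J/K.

Energy balance: T_f = (m₁c₁T₁ + m₂c₂T₂)/(m₁c₁ + m₂c₂) = 589.68 K.
ΔS₁ = m₁c₁ ln(T_f/T₁) = 391.248 × ln(589.68/659) = -43.48 J/K.
ΔS₂ = m₂c₂ ln(T_f/T₂) = 212.4 × ln(589.68/462) = 51.83 J/K.
ΔS_total = -43.48 + 51.83 = 8.35 J/K.

ΔS_total = 8.35 J/K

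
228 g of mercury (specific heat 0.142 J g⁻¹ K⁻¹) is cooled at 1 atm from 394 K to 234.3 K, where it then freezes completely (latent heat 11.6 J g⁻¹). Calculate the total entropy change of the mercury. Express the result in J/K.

ΔS = -28.1 J/K

Cooling step: ΔS₁ = m c ln(T_tr/T_i) = 228 × 0.142 × ln(234.3/394) = -16.83 J/K.
Phase change: ΔS₂ = −mL/T_tr = −228 × 11.6 / 234.3 = -11.29 J/K.
ΔS_total = (-16.83) + (-11.29) = -28.1 J/K.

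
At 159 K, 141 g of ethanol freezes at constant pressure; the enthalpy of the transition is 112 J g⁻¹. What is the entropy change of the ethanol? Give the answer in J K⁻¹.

ΔS = -99.3 J/K

Heat released by the substance: Q = −mL = −141 × 112 = −15792 J.
At constant T, ΔS = Q_rev/T = −15792 / 159 = -99.3 J/K.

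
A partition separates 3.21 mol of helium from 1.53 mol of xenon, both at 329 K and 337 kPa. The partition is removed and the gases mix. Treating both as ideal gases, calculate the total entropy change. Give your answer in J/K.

Mole fractions: x_A = 3.21/4.74 = 0.677, x_B = 0.323.
ΔS_mix = −R(n_A ln x_A + n_B ln x_B) = −8.314 × (3.21 ln 0.677 + 1.53 ln 0.323) = 24.8 J/K.

ΔS_mix = 24.8 J/K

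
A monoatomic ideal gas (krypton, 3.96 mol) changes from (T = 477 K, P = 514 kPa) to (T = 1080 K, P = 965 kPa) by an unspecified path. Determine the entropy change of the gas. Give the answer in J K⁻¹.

ΔS = nC_p ln(T₂/T₁) − nR ln(P₂/P₁), with C_p = 5R/2 = 20.79 J mol⁻¹ K⁻¹ for a monoatomic ideal gas.
ΔS = 3.96 × [20.79 × ln(1080/477) − 8.314 × ln(965/514)] = 46.5 J/K.

ΔS = 46.5 J/K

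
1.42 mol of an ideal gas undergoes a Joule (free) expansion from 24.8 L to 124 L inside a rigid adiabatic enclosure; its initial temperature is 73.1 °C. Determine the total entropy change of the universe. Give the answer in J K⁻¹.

ΔS_universe = 19 J/K

No heat is exchanged and no work is done, so the ideal-gas temperature stays constant.
Entropy is a state function; using a reversible isothermal path, ΔS_gas = nR ln(V₂/V₁) = 1.42 × 8.314 × ln(124/24.8) = 19 J/K.
The insulated surroundings exchange no heat, so ΔS_surr = 0 and ΔS_universe = ΔS_gas.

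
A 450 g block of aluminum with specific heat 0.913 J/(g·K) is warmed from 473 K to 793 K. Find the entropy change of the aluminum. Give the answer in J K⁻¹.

ΔS = 212 J/K

ΔS = ∫dQ_rev/T = m c ln(T₂/T₁) = 450 × 0.913 × ln(793/473) = 212 J/K.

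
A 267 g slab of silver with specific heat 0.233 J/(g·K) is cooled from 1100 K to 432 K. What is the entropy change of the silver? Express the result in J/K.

ΔS = ∫dQ_rev/T = m c ln(T₂/T₁) = 267 × 0.233 × ln(432/1100) = -58.1 J/K.

ΔS = -58.1 J/K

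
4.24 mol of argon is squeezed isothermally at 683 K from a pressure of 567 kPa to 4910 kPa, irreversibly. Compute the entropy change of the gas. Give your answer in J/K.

ΔS_gas = -76.1 J/K

Entropy is a state function, so ΔS_gas depends only on the end states.
For an isothermal ideal gas ΔS_gas = nR ln(P₁/P₂) = 4.24 × 8.314 × ln(567/4910) = -76.1 J/K.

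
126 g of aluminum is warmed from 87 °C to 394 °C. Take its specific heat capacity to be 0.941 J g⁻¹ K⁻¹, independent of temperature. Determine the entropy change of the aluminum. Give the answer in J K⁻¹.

ΔS = 73.1 J/K

In kelvin: T₁ = 360.15 K, T₂ = 667.15 K. ΔS = ∫dQ_rev/T = m c ln(T₂/T₁) = 126 × 0.941 × ln(667.15/360.15) = 73.1 J/K.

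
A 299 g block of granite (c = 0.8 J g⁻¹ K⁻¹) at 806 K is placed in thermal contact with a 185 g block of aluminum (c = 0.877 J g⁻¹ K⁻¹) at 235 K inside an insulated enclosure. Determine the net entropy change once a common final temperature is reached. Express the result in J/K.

Energy balance: T_f = (m₁c₁T₁ + m₂c₂T₂)/(m₁c₁ + m₂c₂) = 575.23 K.
ΔS₁ = m₁c₁ ln(T_f/T₁) = 239.2 × ln(575.23/806) = -80.686 J/K.
ΔS₂ = m₂c₂ ln(T_f/T₂) = 162.245 × ln(575.23/235) = 145.24 J/K.
ΔS_total = -80.686 + 145.24 = 64.6 J/K.

ΔS_total = 64.6 J/K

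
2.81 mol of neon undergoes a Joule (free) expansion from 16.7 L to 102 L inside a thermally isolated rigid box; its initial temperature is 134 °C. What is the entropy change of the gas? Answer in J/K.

ΔS_gas = 42.3 J/K

No heat is exchanged and no work is done, so the ideal-gas temperature stays constant.
Entropy is a state function; using a reversible isothermal path, ΔS_gas = nR ln(V₂/V₁) = 2.81 × 8.314 × ln(102/16.7) = 42.3 J/K.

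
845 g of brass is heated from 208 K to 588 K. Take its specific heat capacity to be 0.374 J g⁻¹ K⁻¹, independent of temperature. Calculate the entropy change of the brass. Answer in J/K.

ΔS = 328 J/K

ΔS = ∫dQ_rev/T = m c ln(T₂/T₁) = 845 × 0.374 × ln(588/208) = 328 J/K.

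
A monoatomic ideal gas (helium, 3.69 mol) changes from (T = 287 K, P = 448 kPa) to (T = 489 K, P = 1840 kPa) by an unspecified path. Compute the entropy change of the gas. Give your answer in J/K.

ΔS = nC_p ln(T₂/T₁) − nR ln(P₂/P₁), with C_p = 5R/2 = 20.79 J mol⁻¹ K⁻¹ for a monoatomic ideal gas.
ΔS = 3.69 × [20.79 × ln(489/287) − 8.314 × ln(1840/448)] = -2.47 J/K.

ΔS = -2.47 J/K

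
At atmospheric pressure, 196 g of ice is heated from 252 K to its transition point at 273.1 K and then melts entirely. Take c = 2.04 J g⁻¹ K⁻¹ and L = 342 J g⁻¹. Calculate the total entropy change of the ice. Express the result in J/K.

ΔS = 278 J/K

Warming step: ΔS₁ = m c ln(T_tr/T_i) = 196 × 2.04 × ln(273.1/252) = 32.15 J/K.
Phase change: ΔS₂ = +mL/T_tr = 196 × 342 / 273.1 = 245.4 J/K.
ΔS_total = (32.15) + (245.4) = 278 J/K.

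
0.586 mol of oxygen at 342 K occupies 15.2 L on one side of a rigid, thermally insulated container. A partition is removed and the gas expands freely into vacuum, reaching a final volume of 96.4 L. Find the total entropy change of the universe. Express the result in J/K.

For an ideal gas in free expansion Q = 0 and W = 0, so T is unchanged.
Entropy is a state function; using a reversible isothermal path, ΔS_gas = nR ln(V₂/V₁) = 0.586 × 8.314 × ln(96.4/15.2) = 9 J/K.
The insulated surroundings exchange no heat, so ΔS_surr = 0 and ΔS_universe = ΔS_gas.

ΔS_universe = 9 J/K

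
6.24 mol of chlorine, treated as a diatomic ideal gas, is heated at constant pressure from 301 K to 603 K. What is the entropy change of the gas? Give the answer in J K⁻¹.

ΔS = 126 J/K

At constant pressure, ΔS = nC_p ln(T₂/T₁) with C_p = 7R/2 = 29.1 J mol⁻¹ K⁻¹.
ΔS = 6.24 × 29.1 × ln(603/301) = 126 J/K.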